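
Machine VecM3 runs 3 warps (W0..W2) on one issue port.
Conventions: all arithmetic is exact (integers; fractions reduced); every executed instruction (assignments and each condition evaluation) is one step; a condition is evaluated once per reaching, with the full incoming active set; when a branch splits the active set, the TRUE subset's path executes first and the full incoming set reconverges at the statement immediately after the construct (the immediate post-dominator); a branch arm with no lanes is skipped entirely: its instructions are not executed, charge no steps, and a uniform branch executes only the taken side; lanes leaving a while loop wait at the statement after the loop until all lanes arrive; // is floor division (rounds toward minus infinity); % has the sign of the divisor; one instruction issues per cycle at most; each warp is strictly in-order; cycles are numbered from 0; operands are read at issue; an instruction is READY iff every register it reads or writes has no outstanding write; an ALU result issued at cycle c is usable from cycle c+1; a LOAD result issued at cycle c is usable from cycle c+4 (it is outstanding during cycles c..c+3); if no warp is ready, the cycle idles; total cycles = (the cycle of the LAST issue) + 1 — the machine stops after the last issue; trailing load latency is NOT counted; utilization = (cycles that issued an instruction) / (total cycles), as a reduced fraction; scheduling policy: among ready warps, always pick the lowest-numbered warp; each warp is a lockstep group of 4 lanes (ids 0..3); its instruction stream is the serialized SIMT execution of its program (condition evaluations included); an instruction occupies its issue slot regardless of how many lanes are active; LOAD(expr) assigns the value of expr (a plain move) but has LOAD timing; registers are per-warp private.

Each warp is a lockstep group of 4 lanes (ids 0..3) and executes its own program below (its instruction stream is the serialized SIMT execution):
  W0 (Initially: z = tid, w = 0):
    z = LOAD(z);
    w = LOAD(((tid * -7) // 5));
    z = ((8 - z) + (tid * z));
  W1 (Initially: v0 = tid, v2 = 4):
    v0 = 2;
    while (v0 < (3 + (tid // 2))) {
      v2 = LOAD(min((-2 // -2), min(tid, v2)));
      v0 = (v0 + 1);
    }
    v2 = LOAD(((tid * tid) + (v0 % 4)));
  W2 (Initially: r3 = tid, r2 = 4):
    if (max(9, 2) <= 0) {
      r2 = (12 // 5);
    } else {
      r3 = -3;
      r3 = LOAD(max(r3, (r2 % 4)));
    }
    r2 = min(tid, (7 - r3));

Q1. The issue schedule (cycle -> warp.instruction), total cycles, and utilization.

cycle 0: W0.I0
cycle 1: W0.I1
cycle 2: W1.I0
cycle 3: W1.I1
cycle 4: W0.I2
cycle 5: W1.I2
cycle 6: W1.I3
cycle 7: W1.I4
cycle 8: W2.I0
cycle 9: W1.I5
cycle 10: W1.I6
cycle 11: W1.I7
cycle 12: W2.I1
cycle 13: W1.I8
cycle 14: W2.I2
cycle 15: idle
cycle 16: idle
cycle 17: idle
cycle 18: W2.I3

Answer: 19 cycles, utilization 16/19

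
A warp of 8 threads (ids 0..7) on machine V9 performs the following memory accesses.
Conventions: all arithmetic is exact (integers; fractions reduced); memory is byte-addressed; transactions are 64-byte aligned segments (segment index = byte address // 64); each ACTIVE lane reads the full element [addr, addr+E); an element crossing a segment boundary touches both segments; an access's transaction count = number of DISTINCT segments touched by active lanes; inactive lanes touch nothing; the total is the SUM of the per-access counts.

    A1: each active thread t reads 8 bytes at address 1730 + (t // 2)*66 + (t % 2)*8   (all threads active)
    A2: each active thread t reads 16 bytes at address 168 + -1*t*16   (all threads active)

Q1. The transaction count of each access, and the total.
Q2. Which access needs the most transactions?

A1: 4 transactions
A2: 3 transactions

Answer: 4,3; total 7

Answer: A1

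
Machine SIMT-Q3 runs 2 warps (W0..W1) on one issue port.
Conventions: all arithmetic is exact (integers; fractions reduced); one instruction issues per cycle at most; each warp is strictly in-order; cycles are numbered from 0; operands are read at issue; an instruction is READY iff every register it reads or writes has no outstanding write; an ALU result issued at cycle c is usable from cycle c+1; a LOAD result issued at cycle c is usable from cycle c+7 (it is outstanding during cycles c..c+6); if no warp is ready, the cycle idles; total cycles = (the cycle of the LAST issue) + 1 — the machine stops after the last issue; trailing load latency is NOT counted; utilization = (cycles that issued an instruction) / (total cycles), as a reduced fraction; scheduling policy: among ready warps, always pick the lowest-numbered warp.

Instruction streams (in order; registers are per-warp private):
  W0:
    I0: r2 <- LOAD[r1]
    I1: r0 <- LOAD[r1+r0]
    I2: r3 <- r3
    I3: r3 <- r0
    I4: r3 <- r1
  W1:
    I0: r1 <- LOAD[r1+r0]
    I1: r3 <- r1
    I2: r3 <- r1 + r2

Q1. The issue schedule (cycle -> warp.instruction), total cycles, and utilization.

cycle 0: W0.I0
cycle 1: W0.I1
cycle 2: W0.I2
cycle 3: W1.I0
cycle 4: idle
cycle 5: idle
cycle 6: idle
cycle 7: idle
cycle 8: W0.I3
cycle 9: W0.I4
cycle 10: W1.I1
cycle 11: W1.I2

Answer: 12 cycles, utilization 2/3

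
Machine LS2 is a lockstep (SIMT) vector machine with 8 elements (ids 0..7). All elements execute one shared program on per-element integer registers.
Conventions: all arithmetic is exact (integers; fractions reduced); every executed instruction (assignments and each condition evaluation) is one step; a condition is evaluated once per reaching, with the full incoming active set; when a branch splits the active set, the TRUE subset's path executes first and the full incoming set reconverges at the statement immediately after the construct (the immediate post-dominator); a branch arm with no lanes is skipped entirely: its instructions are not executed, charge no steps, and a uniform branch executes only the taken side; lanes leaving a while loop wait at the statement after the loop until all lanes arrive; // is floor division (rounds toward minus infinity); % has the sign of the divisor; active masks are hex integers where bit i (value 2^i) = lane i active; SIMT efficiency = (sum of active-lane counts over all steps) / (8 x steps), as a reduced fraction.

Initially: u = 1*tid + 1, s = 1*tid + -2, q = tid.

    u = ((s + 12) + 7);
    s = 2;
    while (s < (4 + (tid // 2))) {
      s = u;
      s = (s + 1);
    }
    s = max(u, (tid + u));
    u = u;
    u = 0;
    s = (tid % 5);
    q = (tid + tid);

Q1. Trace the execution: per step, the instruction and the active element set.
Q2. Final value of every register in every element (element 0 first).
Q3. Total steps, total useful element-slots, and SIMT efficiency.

step 0: u <- ((s + 12) + 7)          0xff
step 1: s <- 2                       0xff
step 2: eval (s < (4 + (tid // 2)))  0xff
step 3: s <- u                       0xff
step 4: s <- (s + 1)                 0xff
step 5: eval (s < (4 + (tid // 2)))  0xff
step 6: s <- max(u, (tid + u))       0xff
step 7: u <- u                       0xff
step 8: u <- 0                       0xff
step 9: s <- (tid % 5)               0xff
step 10: q <- (tid + tid)             0xff

Answer: 11 steps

u: 0,0,0,0,0,0,0,0
s: 0,1,2,3,4,0,1,2
q: 0,2,4,6,8,10,12,14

steps = 11; useful = 88; efficiency = 88/88 = 1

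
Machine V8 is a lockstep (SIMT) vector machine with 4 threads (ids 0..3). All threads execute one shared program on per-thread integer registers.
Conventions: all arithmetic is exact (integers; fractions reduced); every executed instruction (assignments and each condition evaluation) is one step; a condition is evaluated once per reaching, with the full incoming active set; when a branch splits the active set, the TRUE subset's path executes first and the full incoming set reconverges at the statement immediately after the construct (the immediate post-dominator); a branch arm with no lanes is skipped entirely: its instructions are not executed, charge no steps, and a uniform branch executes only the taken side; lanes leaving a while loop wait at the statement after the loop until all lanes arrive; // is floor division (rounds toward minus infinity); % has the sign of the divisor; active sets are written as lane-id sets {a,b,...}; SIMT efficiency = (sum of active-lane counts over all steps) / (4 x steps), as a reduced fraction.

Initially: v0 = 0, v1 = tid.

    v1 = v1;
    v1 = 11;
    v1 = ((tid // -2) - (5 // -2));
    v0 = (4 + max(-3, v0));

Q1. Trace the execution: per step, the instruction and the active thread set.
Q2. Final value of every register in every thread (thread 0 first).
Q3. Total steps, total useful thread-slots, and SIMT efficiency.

step 0: v1 <- v1                     {0,1,2,3}
step 1: v1 <- 11                     {0,1,2,3}
step 2: v1 <- ((tid // -2) - (5 // -2)) {0,1,2,3}
step 3: v0 <- (4 + max(-3, v0))      {0,1,2,3}

Answer: 4 steps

v0: 4,4,4,4
v1: 3,2,2,1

steps = 4; useful = 16; efficiency = 16/16 = 1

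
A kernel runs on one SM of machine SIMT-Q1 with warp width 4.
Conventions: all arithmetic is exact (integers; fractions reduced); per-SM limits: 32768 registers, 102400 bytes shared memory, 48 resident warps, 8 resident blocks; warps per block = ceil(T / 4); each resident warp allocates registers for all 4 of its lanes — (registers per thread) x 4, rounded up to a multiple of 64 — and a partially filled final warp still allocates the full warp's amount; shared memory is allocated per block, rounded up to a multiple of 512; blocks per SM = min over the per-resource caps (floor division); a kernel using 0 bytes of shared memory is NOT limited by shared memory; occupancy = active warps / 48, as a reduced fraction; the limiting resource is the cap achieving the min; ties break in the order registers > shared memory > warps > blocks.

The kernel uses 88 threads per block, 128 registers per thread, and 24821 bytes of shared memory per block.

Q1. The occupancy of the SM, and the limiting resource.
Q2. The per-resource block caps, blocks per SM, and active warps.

Answer: occupancy 11/12, limited by registers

registers: 2 blocks
shared memory: 4 blocks
warps: 2 blocks
blocks: 8 blocks

Answer: 2 blocks, 44 active warps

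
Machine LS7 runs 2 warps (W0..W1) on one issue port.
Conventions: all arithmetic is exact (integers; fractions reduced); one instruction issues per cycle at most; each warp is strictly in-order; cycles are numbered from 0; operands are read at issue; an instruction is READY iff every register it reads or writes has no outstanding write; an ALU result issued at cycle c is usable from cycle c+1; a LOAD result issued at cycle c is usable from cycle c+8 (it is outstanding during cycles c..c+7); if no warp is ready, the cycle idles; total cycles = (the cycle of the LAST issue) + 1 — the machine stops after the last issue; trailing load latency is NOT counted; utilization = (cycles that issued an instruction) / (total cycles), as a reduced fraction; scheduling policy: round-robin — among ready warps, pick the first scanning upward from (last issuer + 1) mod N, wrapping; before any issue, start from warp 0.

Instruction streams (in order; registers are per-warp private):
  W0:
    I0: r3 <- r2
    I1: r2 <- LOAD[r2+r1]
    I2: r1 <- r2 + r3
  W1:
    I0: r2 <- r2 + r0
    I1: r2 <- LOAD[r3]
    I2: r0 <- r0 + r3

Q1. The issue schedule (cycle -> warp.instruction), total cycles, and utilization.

cycle 0: W0.I0
cycle 1: W1.I0
cycle 2: W0.I1
cycle 3: W1.I1
cycle 4: W1.I2
cycle 5: idle
cycle 6: idle
cycle 7: idle
cycle 8: idle
cycle 9: idle
cycle 10: W0.I2

Answer: 11 cycles, utilization 6/11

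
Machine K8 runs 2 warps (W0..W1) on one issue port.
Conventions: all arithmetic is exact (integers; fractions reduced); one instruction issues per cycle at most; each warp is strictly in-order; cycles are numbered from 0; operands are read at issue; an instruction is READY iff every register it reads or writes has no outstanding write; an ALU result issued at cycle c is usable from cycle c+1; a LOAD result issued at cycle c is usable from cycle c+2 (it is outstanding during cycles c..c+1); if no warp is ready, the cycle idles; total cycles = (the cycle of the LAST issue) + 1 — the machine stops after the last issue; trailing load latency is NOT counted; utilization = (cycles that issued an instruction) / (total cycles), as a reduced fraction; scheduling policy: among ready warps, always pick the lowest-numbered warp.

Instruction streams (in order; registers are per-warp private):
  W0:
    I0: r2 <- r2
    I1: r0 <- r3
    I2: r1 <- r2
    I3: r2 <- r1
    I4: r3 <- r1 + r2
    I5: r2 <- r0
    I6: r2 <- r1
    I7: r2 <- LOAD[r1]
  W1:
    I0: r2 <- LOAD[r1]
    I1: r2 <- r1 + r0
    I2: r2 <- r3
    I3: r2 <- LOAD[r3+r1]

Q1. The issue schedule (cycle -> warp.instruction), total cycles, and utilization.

cycle 0: W0.I0
cycle 1: W0.I1
cycle 2: W0.I2
cycle 3: W0.I3
cycle 4: W0.I4
cycle 5: W0.I5
cycle 6: W0.I6
cycle 7: W0.I7
cycle 8: W1.I0
cycle 9: idle
cycle 10: W1.I1
cycle 11: W1.I2
cycle 12: W1.I3

Answer: 13 cycles, utilization 12/13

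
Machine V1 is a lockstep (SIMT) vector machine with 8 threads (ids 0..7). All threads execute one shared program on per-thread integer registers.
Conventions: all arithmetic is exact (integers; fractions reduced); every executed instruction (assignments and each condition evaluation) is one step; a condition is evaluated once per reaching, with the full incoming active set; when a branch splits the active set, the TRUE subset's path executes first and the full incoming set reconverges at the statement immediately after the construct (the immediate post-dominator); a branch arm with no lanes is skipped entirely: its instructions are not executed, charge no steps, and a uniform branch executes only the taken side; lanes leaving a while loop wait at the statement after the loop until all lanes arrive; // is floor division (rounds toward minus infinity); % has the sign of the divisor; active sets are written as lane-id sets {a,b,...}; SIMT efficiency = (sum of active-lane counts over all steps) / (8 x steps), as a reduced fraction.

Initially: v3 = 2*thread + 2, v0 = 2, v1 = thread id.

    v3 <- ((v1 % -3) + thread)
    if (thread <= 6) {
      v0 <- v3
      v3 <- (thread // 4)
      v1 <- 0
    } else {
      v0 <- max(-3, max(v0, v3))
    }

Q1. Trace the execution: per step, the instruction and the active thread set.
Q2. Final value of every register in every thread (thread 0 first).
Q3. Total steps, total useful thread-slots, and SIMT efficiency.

step 0: v3 <- ((v1 % -3) + thread)   {0,1,2,3,4,5,6,7}
step 1: eval (thread <= 6)           {0,1,2,3,4,5,6,7}
step 2: v0 <- v3                     {0,1,2,3,4,5,6}
step 3: v3 <- (thread // 4)          {0,1,2,3,4,5,6}
step 4: v1 <- 0                      {0,1,2,3,4,5,6}
step 5: v0 <- max(-3, max(v0, v3))   {7}

Answer: 6 steps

v3: 0,0,0,0,1,1,1,5
v0: 0,-1,1,3,2,4,6,5
v1: 0,0,0,0,0,0,0,7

steps = 6; useful = 38; efficiency = 38/48 = 19/24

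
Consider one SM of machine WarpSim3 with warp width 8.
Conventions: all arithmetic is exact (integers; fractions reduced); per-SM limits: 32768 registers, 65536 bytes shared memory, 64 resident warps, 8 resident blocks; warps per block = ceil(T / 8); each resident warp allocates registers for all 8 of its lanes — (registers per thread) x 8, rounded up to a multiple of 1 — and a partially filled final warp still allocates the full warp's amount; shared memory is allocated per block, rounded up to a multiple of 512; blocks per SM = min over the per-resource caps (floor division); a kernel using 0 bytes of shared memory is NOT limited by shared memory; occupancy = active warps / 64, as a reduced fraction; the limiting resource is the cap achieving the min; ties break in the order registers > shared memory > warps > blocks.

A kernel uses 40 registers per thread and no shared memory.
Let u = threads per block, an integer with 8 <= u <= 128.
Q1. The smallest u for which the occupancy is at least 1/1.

Answer: u = 57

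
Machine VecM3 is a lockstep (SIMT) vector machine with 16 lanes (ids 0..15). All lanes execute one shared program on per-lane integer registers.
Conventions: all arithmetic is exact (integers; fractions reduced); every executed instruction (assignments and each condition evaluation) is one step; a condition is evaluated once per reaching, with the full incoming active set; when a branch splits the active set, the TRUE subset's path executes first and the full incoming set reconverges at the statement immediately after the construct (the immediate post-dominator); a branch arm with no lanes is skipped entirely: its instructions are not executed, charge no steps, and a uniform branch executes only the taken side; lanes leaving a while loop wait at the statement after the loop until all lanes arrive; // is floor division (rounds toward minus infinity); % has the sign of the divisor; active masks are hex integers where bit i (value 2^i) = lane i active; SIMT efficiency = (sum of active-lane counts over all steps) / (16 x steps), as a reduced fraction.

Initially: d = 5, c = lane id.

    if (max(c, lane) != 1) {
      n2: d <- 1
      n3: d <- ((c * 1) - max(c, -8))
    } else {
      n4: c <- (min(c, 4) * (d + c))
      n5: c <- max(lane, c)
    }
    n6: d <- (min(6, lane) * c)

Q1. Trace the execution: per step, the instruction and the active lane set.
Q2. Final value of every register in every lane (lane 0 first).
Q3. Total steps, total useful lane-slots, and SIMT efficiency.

step 0: eval (max(c, lane) != 1)     0xffff
step 1: d <- 1                       0xfffd
step 2: d <- ((c * 1) - max(c, -8))  0xfffd
step 3: c <- (min(c, 4) * (d + c))   0x0002
step 4: c <- max(lane, c)            0x0002
step 5: d <- (min(6, lane) * c)      0xffff

Answer: 6 steps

d: 0,6,4,9,16,25,36,42,48,54,60,66,72,78,84,90
c: 0,6,2,3,4,5,6,7,8,9,10,11,12,13,14,15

steps = 6; useful = 64; efficiency = 64/96 = 2/3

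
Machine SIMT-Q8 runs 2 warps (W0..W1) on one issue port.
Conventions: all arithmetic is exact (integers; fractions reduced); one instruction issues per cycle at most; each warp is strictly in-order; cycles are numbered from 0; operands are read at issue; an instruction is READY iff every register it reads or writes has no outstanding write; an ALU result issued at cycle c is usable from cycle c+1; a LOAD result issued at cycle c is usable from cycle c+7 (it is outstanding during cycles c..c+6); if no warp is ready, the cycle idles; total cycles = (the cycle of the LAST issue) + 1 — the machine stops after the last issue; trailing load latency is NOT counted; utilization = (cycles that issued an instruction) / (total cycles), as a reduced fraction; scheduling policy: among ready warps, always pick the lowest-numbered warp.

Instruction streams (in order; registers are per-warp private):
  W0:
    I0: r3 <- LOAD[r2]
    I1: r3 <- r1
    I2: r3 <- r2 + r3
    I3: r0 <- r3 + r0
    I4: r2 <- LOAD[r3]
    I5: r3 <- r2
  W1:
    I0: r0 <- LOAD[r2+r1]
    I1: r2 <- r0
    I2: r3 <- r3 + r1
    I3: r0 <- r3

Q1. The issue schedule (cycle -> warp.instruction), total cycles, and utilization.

cycle 0: W0.I0
cycle 1: W1.I0
cycle 2: idle
cycle 3: idle
cycle 4: idle
cycle 5: idle
cycle 6: idle
cycle 7: W0.I1
cycle 8: W0.I2
cycle 9: W0.I3
cycle 10: W0.I4
cycle 11: W1.I1
cycle 12: W1.I2
cycle 13: W1.I3
cycle 14: idle
cycle 15: idle
cycle 16: idle
cycle 17: W0.I5

Answer: 18 cycles, utilization 5/9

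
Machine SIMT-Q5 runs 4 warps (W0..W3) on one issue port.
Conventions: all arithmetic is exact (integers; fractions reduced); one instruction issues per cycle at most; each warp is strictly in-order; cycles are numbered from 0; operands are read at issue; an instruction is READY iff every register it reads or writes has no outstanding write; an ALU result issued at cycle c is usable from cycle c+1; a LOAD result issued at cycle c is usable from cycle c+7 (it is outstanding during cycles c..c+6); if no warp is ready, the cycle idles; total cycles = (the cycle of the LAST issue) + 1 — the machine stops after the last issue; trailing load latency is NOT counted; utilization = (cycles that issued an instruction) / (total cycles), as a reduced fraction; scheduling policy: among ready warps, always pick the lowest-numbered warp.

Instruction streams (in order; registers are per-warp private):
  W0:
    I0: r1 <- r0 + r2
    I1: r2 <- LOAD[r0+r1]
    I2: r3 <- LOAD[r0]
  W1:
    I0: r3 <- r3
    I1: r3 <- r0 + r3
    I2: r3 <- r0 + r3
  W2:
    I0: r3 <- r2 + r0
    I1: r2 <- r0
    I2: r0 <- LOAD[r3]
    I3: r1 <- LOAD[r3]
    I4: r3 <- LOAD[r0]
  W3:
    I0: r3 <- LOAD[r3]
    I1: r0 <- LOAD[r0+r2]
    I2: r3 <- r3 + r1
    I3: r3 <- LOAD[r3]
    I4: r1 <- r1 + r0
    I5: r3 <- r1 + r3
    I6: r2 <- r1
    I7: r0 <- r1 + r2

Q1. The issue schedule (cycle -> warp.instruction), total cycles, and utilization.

cycle 0: W0.I0
cycle 1: W0.I1
cycle 2: W0.I2
cycle 3: W1.I0
cycle 4: W1.I1
cycle 5: W1.I2
cycle 6: W2.I0
cycle 7: W2.I1
cycle 8: W2.I2
cycle 9: W2.I3
cycle 10: W3.I0
cycle 11: W3.I1
cycle 12: idle
cycle 13: idle
cycle 14: idle
cycle 15: W2.I4
cycle 16: idle
cycle 17: W3.I2
cycle 18: W3.I3
cycle 19: W3.I4
cycle 20: idle
cycle 21: idle
cycle 22: idle
cycle 23: idle
cycle 24: idle
cycle 25: W3.I5
cycle 26: W3.I6
cycle 27: W3.I7

Answer: 28 cycles, utilization 19/28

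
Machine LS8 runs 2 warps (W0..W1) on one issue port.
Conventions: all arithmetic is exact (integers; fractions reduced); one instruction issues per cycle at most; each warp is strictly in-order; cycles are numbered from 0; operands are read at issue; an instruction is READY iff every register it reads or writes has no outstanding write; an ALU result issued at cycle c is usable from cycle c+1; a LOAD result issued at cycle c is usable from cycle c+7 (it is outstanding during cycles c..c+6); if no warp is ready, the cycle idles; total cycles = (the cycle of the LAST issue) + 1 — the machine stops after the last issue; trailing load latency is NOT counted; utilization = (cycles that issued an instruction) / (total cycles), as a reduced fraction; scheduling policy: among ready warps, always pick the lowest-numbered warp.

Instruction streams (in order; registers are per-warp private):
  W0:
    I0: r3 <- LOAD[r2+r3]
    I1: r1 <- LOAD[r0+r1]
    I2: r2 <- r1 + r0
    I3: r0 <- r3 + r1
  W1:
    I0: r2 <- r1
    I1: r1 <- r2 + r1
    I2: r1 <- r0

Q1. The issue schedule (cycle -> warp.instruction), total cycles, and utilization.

cycle 0: W0.I0
cycle 1: W0.I1
cycle 2: W1.I0
cycle 3: W1.I1
cycle 4: W1.I2
cycle 5: idle
cycle 6: idle
cycle 7: idle
cycle 8: W0.I2
cycle 9: W0.I3

Answer: 10 cycles, utilization 7/10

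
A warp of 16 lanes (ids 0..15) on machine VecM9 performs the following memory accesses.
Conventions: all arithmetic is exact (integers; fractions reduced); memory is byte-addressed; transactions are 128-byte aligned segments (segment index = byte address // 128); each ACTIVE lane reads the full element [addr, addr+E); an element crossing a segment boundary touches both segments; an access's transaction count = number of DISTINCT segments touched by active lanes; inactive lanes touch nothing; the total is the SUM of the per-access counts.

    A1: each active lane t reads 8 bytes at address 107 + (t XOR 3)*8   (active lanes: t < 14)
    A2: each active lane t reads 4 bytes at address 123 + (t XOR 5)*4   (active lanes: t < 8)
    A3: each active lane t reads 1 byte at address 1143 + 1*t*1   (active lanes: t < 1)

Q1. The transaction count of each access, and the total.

A1: 2 transactions
A2: 2 transactions
A3: 1 transaction

Answer: 2,2,1; total 5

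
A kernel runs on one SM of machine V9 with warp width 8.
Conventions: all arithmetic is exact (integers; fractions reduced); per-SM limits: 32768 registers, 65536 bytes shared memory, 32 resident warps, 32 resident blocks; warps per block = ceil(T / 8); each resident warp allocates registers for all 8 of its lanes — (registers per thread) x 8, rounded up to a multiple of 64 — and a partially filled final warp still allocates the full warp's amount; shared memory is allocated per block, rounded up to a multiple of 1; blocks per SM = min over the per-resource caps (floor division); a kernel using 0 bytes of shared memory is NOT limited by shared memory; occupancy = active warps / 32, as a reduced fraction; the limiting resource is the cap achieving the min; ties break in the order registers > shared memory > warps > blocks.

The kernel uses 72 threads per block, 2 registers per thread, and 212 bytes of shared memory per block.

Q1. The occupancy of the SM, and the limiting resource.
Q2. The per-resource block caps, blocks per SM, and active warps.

Answer: occupancy 27/32, limited by warps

registers: 56 blocks
shared memory: 309 blocks
warps: 3 blocks
blocks: 32 blocks

Answer: 3 blocks, 27 active warps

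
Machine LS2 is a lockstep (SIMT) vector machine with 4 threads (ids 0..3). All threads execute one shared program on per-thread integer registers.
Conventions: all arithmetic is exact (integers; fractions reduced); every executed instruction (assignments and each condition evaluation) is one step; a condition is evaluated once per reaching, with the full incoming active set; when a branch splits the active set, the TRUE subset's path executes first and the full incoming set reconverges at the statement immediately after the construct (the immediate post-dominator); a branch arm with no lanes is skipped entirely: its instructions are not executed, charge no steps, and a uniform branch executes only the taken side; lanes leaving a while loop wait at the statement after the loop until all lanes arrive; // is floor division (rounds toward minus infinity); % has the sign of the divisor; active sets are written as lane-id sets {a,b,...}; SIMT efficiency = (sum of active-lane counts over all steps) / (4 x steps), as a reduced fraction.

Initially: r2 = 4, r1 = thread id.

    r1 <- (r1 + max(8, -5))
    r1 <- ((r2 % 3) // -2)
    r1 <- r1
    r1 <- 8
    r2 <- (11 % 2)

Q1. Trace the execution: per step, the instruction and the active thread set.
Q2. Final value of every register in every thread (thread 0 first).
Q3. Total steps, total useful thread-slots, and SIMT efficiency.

step 0: r1 <- (r1 + max(8, -5))      {0,1,2,3}
step 1: r1 <- ((r2 % 3) // -2)       {0,1,2,3}
step 2: r1 <- r1                     {0,1,2,3}
step 3: r1 <- 8                      {0,1,2,3}
step 4: r2 <- (11 % 2)               {0,1,2,3}

Answer: 5 steps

r2: 1,1,1,1
r1: 8,8,8,8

steps = 5; useful = 20; efficiency = 20/20 = 1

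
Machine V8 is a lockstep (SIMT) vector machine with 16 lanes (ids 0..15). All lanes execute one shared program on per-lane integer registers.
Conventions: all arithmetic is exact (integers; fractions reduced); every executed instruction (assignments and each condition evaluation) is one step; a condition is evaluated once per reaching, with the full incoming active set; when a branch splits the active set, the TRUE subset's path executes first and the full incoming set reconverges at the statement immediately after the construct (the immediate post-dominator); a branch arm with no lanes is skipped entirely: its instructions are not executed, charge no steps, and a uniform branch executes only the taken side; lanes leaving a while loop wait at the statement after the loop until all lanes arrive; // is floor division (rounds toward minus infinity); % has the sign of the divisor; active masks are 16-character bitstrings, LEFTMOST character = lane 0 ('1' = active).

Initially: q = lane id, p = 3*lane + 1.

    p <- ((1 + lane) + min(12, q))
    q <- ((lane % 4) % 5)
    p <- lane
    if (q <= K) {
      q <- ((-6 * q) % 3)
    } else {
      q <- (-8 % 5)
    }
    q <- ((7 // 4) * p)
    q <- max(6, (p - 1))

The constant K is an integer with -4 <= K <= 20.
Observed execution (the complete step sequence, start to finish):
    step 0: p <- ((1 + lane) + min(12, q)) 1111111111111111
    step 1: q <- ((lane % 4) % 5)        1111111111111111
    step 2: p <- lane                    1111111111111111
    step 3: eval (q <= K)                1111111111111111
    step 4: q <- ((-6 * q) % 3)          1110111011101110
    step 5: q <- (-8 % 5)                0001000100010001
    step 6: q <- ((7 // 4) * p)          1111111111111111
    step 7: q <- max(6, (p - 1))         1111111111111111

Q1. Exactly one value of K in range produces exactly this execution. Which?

Answer: K = 2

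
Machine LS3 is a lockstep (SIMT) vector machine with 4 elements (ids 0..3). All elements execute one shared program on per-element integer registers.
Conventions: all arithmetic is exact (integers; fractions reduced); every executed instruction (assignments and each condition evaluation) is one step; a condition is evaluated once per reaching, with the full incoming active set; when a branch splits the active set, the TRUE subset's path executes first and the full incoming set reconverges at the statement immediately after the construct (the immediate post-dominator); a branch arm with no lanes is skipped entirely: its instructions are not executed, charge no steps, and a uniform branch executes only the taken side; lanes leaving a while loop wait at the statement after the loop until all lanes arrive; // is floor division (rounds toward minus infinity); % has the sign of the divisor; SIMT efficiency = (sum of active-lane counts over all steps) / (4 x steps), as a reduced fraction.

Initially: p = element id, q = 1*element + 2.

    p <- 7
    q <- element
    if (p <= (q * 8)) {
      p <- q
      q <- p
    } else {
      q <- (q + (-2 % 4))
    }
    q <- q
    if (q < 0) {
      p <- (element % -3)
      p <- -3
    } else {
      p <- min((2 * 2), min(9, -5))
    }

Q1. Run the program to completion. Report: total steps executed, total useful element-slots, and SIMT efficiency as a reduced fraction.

Answer: 9 steps, 31 useful, 31/36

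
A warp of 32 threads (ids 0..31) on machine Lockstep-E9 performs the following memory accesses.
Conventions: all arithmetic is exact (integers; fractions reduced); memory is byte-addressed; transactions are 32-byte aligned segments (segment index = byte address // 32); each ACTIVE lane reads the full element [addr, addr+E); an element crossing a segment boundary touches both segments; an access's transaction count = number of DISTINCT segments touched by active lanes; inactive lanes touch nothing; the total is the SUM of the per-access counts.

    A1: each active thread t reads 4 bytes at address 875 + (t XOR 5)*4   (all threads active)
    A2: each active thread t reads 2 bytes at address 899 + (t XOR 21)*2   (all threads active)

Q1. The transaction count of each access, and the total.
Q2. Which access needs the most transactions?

A1: 5 transactions
A2: 3 transactions

Answer: 5,3; total 8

Answer: A1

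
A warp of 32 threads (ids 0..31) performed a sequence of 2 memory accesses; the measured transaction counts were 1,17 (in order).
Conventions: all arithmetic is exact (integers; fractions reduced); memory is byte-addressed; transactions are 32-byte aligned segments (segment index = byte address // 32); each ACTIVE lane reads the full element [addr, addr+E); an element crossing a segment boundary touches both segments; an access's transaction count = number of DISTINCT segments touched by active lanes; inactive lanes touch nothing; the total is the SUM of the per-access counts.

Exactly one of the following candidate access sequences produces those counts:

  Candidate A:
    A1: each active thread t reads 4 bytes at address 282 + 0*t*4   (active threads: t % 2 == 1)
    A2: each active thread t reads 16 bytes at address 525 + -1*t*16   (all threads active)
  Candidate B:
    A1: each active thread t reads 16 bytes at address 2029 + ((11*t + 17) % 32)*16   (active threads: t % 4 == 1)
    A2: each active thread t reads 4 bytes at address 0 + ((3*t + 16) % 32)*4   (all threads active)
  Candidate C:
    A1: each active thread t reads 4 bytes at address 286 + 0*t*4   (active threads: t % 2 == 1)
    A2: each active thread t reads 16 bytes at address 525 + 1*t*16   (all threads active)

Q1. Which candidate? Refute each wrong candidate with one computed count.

B: A1 gives 8 transactions, not 1
C: A1 gives 2 transactions, not 1
A: all counts match (1,17)

Answer: A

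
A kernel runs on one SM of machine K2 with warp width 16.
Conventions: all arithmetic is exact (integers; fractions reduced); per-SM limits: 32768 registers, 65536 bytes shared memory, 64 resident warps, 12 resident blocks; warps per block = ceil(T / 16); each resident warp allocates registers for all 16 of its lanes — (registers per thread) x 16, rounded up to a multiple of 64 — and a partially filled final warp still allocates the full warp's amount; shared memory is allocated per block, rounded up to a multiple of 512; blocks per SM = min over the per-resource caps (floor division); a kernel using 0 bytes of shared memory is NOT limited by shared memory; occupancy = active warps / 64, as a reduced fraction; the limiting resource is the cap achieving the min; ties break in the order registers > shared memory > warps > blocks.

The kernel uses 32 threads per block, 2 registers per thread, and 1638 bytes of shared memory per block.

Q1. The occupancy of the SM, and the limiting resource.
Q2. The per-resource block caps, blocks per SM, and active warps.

Answer: occupancy 3/8, limited by blocks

registers: 256 blocks
shared memory: 32 blocks
warps: 32 blocks
blocks: 12 blocks

Answer: 12 blocks, 24 active warps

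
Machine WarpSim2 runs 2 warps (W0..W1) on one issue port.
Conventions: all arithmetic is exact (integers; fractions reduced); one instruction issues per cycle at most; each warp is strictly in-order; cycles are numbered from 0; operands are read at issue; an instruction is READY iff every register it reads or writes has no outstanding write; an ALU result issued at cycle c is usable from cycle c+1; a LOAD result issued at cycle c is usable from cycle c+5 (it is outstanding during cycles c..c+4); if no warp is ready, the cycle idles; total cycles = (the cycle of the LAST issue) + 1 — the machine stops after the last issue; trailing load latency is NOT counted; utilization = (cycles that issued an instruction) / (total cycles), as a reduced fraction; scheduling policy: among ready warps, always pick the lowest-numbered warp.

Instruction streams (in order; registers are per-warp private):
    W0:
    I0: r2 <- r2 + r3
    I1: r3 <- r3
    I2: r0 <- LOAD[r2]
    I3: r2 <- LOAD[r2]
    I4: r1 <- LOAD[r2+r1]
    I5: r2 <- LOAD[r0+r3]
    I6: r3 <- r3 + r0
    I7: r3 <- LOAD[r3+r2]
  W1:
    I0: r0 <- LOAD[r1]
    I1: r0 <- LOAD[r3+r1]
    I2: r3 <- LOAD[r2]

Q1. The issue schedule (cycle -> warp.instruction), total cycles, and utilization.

cycle 0: W0.I0
cycle 1: W0.I1
cycle 2: W0.I2
cycle 3: W0.I3
cycle 4: W1.I0
cycle 5: idle
cycle 6: idle
cycle 7: idle
cycle 8: W0.I4
cycle 9: W0.I5
cycle 10: W0.I6
cycle 11: W1.I1
cycle 12: W1.I2
cycle 13: idle
cycle 14: W0.I7

Answer: 15 cycles, utilization 11/15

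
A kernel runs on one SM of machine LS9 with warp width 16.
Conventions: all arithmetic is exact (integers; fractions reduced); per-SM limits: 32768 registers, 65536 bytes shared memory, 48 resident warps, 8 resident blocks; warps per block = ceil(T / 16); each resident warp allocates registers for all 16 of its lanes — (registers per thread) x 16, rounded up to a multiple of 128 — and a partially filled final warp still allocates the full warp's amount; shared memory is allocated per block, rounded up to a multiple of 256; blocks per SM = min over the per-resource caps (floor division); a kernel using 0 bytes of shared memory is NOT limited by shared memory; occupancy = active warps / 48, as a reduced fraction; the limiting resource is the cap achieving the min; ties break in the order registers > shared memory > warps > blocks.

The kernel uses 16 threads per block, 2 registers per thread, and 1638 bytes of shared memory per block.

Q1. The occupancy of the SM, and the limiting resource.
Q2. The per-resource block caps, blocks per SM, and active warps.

Answer: occupancy 1/6, limited by blocks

registers: 256 blocks
shared memory: 36 blocks
warps: 48 blocks
blocks: 8 blocks

Answer: 8 blocks, 8 active warps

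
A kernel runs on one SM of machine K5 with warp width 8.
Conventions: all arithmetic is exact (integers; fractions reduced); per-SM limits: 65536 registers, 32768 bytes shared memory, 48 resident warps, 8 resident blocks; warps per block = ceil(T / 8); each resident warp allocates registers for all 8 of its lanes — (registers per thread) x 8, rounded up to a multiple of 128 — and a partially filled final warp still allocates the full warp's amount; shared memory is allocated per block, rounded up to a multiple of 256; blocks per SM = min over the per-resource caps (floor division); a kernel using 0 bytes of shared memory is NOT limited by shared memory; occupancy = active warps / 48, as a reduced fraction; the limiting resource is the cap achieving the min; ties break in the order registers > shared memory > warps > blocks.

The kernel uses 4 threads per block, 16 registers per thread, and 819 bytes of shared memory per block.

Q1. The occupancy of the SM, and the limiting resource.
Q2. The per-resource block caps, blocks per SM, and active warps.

Answer: occupancy 1/6, limited by blocks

registers: 512 blocks
shared memory: 32 blocks
warps: 48 blocks
blocks: 8 blocks

Answer: 8 blocks, 8 active warps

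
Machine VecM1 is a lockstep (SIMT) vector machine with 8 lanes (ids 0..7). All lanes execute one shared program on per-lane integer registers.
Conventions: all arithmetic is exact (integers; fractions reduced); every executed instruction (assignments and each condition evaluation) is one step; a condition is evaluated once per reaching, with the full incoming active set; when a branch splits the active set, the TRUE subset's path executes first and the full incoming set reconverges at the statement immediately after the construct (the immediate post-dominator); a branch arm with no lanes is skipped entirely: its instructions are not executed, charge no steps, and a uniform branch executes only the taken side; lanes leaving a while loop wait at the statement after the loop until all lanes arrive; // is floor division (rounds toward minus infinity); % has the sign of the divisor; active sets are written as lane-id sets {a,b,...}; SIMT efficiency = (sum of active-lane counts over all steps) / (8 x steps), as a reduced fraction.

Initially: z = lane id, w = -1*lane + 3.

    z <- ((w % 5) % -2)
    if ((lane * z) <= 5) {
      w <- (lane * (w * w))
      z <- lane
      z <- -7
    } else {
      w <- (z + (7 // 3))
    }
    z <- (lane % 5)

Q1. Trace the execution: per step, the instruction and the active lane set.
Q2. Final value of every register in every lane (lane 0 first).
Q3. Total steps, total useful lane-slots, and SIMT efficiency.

step 0: z <- ((w % 5) % -2)          {0,1,2,3,4,5,6,7}
step 1: eval ((lane * z) <= 5)       {0,1,2,3,4,5,6,7}
step 2: w <- (lane * (w * w))        {0,1,2,3,4,5,6,7}
step 3: z <- lane                    {0,1,2,3,4,5,6,7}
step 4: z <- -7                      {0,1,2,3,4,5,6,7}
step 5: z <- (lane % 5)              {0,1,2,3,4,5,6,7}

Answer: 6 steps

z: 0,1,2,3,4,0,1,2
w: 0,4,2,0,4,20,54,112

steps = 6; useful = 48; efficiency = 48/48 = 1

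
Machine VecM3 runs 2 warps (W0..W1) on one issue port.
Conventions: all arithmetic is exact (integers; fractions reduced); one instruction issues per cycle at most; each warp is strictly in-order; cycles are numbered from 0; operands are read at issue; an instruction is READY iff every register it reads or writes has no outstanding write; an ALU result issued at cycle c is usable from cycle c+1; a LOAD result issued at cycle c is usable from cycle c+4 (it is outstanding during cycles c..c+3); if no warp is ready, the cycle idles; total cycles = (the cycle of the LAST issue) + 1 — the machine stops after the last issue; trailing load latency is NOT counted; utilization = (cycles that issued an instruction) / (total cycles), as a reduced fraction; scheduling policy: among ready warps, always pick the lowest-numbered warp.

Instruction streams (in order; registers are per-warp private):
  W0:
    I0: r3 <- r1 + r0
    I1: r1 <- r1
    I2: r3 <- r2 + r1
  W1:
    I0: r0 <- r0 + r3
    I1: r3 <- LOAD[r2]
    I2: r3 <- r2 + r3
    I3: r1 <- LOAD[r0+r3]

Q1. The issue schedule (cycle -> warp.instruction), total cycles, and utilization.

cycle 0: W0.I0
cycle 1: W0.I1
cycle 2: W0.I2
cycle 3: W1.I0
cycle 4: W1.I1
cycle 5: idle
cycle 6: idle
cycle 7: idle
cycle 8: W1.I2
cycle 9: W1.I3

Answer: 10 cycles, utilization 7/10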